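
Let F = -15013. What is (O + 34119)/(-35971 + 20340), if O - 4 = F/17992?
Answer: -613926003/281232952 ≈ -2.1830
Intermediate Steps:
O = 56955/17992 (O = 4 - 15013/17992 = 56955/17992 ≈ 3.1656)
(O + 34119)/(-35971 + 20340) = (56955/17992 + 34119)/(-35971 + 20340) = (613926003/17992)/(-15631) = (613926003/17992)*(-1/15631) = -613926003/281232952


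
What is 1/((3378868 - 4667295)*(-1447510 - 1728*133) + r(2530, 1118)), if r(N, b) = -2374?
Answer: 1/2161122411244 ≈ 4.6272e-13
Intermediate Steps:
1/((3378868 - 4667295)*(-1447510 - 1728*133) + r(2530, 1118)) = 1/((3378868 - 4667295)*(-1447510 - 1728*133) - 2374) = 1/(-1288427*(-1447510 - 229824) - 2374) = 1/(-1288427*(-1677334) - 2374) = 1/(2161122413618 - 2374) = 1/2161122411244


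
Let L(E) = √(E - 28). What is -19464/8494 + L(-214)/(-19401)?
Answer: -9732/4247 - 11*I*√2/19401 ≈ -2.2915 - 0.00080183*I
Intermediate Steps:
L(E) = √(-28 + E)
-19464/8494 + L(-214)/(-19401) = -19464/8494 + √(-28 - 214)/(-19401) = -19464*1/8494 + √(-242)*(-1/19401) = -9732/4247 + (11*I*√2)*(-1/19401) = -9732/4247 - 11*I*√2/19401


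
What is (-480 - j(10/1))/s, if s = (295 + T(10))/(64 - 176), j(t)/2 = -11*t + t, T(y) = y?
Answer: 6272/61 ≈ 102.82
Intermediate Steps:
j(t) = -20*t (j(t) = 2*(-11*t + t) = 2*(-10*t) = -20*t)
s = -305/112 (s = (295 + 10)/(64 - 176) = 305/(-112) = 305*(-1/112) = -305/112 ≈ -2.7232)
(-480 - j(10/1))/s = (-480 - (-20)*10/1)/(-305/112) = (-480 - (-20)*10*1)*(-112/305) = (-480 - (-20)*10)*(-112/305) = (-480 - 1*(-200))*(-112/305) = (-480 + 200)*(-112/305) = -280*(-112/305) = 6272/61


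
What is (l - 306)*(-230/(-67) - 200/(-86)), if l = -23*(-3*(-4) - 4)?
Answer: -8129100/2881 ≈ -2821.6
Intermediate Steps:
l = -184 (l = -23*(12 - 4) = -23*8 = -184)
(l - 306)*(-230/(-67) - 200/(-86)) = (-184 - 306)*(-230/(-67) - 200/(-86)) = -490*(-230*(-1/67) - 200*(-1/86)) = -490*(230/67 + 100/43) = -490*16590/2881 = -8129100/2881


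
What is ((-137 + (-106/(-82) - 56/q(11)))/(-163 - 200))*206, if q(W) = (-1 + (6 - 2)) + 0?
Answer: 3911528/44649 ≈ 87.606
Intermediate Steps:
q(W) = 3 (q(W) = (-1 + 4) + 0 = 3 + 0 = 3)
((-137 + (-106/(-82) - 56/q(11)))/(-163 - 200))*206 = ((-137 + (-106/(-82) - 56/3))/(-163 - 200))*206 = ((-137 + (-106*(-1/82) - 56*⅓))/(-363))*206 = ((-137 + (53/41 - 56/3))*(-1/363))*206 = ((-137 - 2137/123)*(-1/363))*206 = -18988/123*(-1/363)*206 = (18988/44649)*206 = 3911528/44649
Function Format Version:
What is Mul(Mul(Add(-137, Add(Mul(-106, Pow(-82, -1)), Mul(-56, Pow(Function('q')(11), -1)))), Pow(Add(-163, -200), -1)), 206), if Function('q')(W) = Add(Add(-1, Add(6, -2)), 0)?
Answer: Rational(3911528, 44649) ≈ 87.606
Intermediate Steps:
Function('q')(W) = 3 (Function('q')(W) = Add(Add(-1, 4), 0) = Add(3, 0) = 3)
Mul(Mul(Add(-137, Add(Mul(-106, Pow(-82, -1)), Mul(-56, Pow(Function('q')(11), -1)))), Pow(Add(-163, -200), -1)), 206) = Mul(Mul(Add(-137, Add(Mul(-106, Pow(-82, -1)), Mul(-56, Pow(3, -1)))), Pow(Add(-163, -200), -1)), 206) = Mul(Mul(Add(-137, Add(Mul(-106, Rational(-1, 82)), Mul(-56, Rational(1, 3)))), Pow(-363, -1)), 206) = Mul(Mul(Add(-137, Add(Rational(53, 41), Rational(-56, 3))), Rational(-1, 363)), 206) = Mul(Mul(Add(-137, Rational(-2137, 123)), Rational(-1, 363)), 206) = Mul(Mul(Rational(-18988, 123), Rational(-1, 363)), 206) = Mul(Rational(18988, 44649), 206) = Rational(3911528, 44649)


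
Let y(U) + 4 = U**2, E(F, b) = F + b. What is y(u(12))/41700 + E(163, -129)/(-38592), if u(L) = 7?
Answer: 2657/13410720 ≈ 0.00019813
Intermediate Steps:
y(U) = -4 + U**2
y(u(12))/41700 + E(163, -129)/(-38592) = (-4 + 7**2)/41700 + (163 - 129)/(-38592) = (-4 + 49)*(1/41700) + 34*(-1/38592) = 45*(1/41700) - 17/19296 = 3/2780 - 17/19296 = 2657/13410720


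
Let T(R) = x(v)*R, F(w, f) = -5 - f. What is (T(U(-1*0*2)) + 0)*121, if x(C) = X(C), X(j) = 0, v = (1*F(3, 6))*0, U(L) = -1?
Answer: 0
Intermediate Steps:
v = 0 (v = (1*(-5 - 1*6))*0 = (1*(-5 - 6))*0 = (1*(-11))*0 = -11*0 = 0)
x(C) = 0
T(R) = 0 (T(R) = 0*R = 0)
(T(U(-1*0*2)) + 0)*121 = (0 + 0)*121 = 0*121 = 0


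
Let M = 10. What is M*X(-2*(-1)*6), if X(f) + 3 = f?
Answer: 90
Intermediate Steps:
X(f) = -3 + f
M*X(-2*(-1)*6) = 10*(-3 - 2*(-1)*6) = 10*(-3 + 2*6) = 10*(-3 + 12) = 10*9 = 90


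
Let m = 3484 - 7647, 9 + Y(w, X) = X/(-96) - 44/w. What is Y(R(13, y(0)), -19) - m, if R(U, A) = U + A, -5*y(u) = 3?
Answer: 12352333/2976 ≈ 4150.6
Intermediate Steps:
y(u) = -⅗ (y(u) = -⅕*3 = -⅗)
R(U, A) = A + U
Y(w, X) = -9 - 44/w - X/96 (Y(w, X) = -9 + (X/(-96) - 44/w) = -9 + (X*(-1/96) - 44/w) = -9 + (-X/96 - 44/w) = -9 + (-44/w - X/96) = -9 - 44/w - X/96)
m = -4163
Y(R(13, y(0)), -19) - m = (-9 - 44/(-⅗ + 13) - 1/96*(-19)) - 1*(-4163) = (-9 - 44/62/5 + 19/96) + 4163 = (-9 - 44*5/62 + 19/96) + 4163 = (-9 - 110/31 + 19/96) + 4163 = -36755/2976 + 4163 = 12352333/2976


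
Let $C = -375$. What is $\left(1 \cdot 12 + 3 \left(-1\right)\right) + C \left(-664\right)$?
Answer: $249009$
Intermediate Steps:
$\left(1 \cdot 12 + 3 \left(-1\right)\right) + C \left(-664\right) = \left(1 \cdot 12 + 3 \left(-1\right)\right) - -249000 = \left(12 - 3\right) + 249000 = 9 + 249000 = 249009$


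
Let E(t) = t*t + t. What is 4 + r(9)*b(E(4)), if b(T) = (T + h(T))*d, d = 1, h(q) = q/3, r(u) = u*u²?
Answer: 19444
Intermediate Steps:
r(u) = u³
E(t) = t + t² (E(t) = t² + t = t + t²)
h(q) = q/3 (h(q) = q*(⅓) = q/3)
b(T) = 4*T/3 (b(T) = (T + T/3)*1 = (4*T/3)*1 = 4*T/3)
4 + r(9)*b(E(4)) = 4 + 9³*(4*(4*(1 + 4))/3) = 4 + 729*(4*(4*5)/3) = 4 + 729*((4/3)*20) = 4 + 729*(80/3) = 4 + 19440 = 19444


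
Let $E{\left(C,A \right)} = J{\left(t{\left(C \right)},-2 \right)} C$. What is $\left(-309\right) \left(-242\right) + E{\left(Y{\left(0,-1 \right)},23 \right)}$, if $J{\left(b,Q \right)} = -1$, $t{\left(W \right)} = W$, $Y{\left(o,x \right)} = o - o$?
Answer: $74778$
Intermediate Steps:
$Y{\left(o,x \right)} = 0$
$E{\left(C,A \right)} = - C$
$\left(-309\right) \left(-242\right) + E{\left(Y{\left(0,-1 \right)},23 \right)} = \left(-309\right) \left(-242\right) - 0 = 74778 + 0 = 74778$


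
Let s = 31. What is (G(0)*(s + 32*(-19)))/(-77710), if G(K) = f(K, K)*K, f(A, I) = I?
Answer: 0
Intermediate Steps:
G(K) = K**2 (G(K) = K*K = K**2)
(G(0)*(s + 32*(-19)))/(-77710) = (0**2*(31 + 32*(-19)))/(-77710) = (0*(31 - 608))*(-1/77710) = (0*(-577))*(-1/77710) = 0*(-1/77710) = 0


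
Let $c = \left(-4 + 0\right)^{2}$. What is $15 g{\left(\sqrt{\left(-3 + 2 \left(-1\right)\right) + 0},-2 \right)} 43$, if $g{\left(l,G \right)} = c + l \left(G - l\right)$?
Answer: $13545 - 1290 i \sqrt{5} \approx 13545.0 - 2884.5 i$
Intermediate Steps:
$c = 16$ ($c = \left(-4\right)^{2} = 16$)
$g{\left(l,G \right)} = 16 + l \left(G - l\right)$
$15 g{\left(\sqrt{\left(-3 + 2 \left(-1\right)\right) + 0},-2 \right)} 43 = 15 \left(16 - \left(\sqrt{\left(-3 + 2 \left(-1\right)\right) + 0}\right)^{2} - 2 \sqrt{\left(-3 + 2 \left(-1\right)\right) + 0}\right) 43 = 15 \left(16 - \left(\sqrt{\left(-3 - 2\right) + 0}\right)^{2} - 2 \sqrt{\left(-3 - 2\right) + 0}\right) 43 = 15 \left(16 - \left(\sqrt{-5 + 0}\right)^{2} - 2 \sqrt{-5 + 0}\right) 43 = 15 \left(16 - \left(\sqrt{-5}\right)^{2} - 2 \sqrt{-5}\right) 43 = 15 \left(16 - \left(i \sqrt{5}\right)^{2} - 2 i \sqrt{5}\right) 43 = 15 \left(16 - -5 - 2 i \sqrt{5}\right) 43 = 15 \left(16 + 5 - 2 i \sqrt{5}\right) 43 = 15 \left(21 - 2 i \sqrt{5}\right) 43 = \left(315 - 30 i \sqrt{5}\right) 43 = 13545 - 1290 i \sqrt{5}$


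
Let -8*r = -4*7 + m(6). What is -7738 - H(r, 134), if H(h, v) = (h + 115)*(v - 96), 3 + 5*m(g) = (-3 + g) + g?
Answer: -122353/10 ≈ -12235.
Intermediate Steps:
m(g) = -6/5 + 2*g/5 (m(g) = -⅗ + ((-3 + g) + g)/5 = -⅗ + (-3 + 2*g)/5 = -⅗ + (-⅗ + 2*g/5) = -6/5 + 2*g/5)
r = 67/20 (r = -(-4*7 + (-6/5 + (⅖)*6))/8 = -(-28 + (-6/5 + 12/5))/8 = -(-28 + 6/5)/8 = -⅛*(-134/5) = 67/20 ≈ 3.3500)
H(h, v) = (-96 + v)*(115 + h) (H(h, v) = (115 + h)*(-96 + v) = (-96 + v)*(115 + h))
-7738 - H(r, 134) = -7738 - (-11040 - 96*67/20 + 115*134 + (67/20)*134) = -7738 - (-11040 - 1608/5 + 15410 + 4489/10) = -7738 - 1*44973/10 = -7738 - 44973/10 = -122353/10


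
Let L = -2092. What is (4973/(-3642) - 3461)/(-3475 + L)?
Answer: 12609935/20275014 ≈ 0.62194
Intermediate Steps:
(4973/(-3642) - 3461)/(-3475 + L) = (4973/(-3642) - 3461)/(-3475 - 2092) = (4973*(-1/3642) - 3461)/(-5567) = (-4973/3642 - 3461)*(-1/5567) = -12609935/3642*(-1/5567) = 12609935/20275014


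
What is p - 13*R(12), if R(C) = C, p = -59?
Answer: -215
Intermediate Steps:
p - 13*R(12) = -59 - 13*12 = -59 - 156 = -215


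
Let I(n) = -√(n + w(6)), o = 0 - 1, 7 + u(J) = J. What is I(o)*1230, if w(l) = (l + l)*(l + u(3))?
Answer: -1230*√23 ≈ -5898.9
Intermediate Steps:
u(J) = -7 + J
o = -1
w(l) = 2*l*(-4 + l) (w(l) = (l + l)*(l + (-7 + 3)) = (2*l)*(l - 4) = (2*l)*(-4 + l) = 2*l*(-4 + l))
I(n) = -√(24 + n) (I(n) = -√(n + 2*6*(-4 + 6)) = -√(n + 2*6*2) = -√(n + 24) = -√(24 + n))
I(o)*1230 = -√(24 - 1)*1230 = -√23*1230 = -1230*√23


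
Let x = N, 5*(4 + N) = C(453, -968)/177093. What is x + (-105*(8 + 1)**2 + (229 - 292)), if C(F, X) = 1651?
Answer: -7590204329/885465 ≈ -8572.0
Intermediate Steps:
N = -3540209/885465 (N = -4 + (1651/177093)/5 = -4 + (1651*(1/177093))/5 = -4 + (1/5)*(1651/177093) = -4 + 1651/885465 = -3540209/885465 ≈ -3.9981)
x = -3540209/885465 ≈ -3.9981
x + (-105*(8 + 1)**2 + (229 - 292)) = -3540209/885465 + (-105*(8 + 1)**2 + (229 - 292)) = -3540209/885465 + (-105*9**2 - 63) = -3540209/885465 + (-105*81 - 63) = -3540209/885465 + (-8505 - 63) = -3540209/885465 - 8568 = -7590204329/885465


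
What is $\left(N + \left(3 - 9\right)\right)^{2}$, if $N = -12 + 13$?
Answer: $25$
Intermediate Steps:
$N = 1$
$\left(N + \left(3 - 9\right)\right)^{2} = \left(1 + \left(3 - 9\right)\right)^{2} = \left(1 - 6\right)^{2} = \left(-5\right)^{2} = 25$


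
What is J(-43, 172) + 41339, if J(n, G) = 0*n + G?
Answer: 41511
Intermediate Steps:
J(n, G) = G (J(n, G) = 0 + G = G)
J(-43, 172) + 41339 = 172 + 41339 = 41511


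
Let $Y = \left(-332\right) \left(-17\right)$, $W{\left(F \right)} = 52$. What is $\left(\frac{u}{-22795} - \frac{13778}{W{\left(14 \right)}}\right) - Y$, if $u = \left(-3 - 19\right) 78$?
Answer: $- \frac{3502019619}{592670} \approx -5908.9$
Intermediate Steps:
$u = -1716$ ($u = \left(-22\right) 78 = -1716$)
$Y = 5644$
$\left(\frac{u}{-22795} - \frac{13778}{W{\left(14 \right)}}\right) - Y = \left(- \frac{1716}{-22795} - \frac{13778}{52}\right) - 5644 = \left(\left(-1716\right) \left(- \frac{1}{22795}\right) - \frac{6889}{26}\right) - 5644 = \left(\frac{1716}{22795} - \frac{6889}{26}\right) - 5644 = - \frac{156990139}{592670} - 5644 = - \frac{3502019619}{592670}$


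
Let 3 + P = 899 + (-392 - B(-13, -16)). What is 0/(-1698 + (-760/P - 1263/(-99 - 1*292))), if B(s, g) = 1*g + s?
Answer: 0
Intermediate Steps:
B(s, g) = g + s
P = 533 (P = -3 + (899 + (-392 - (-16 - 13))) = -3 + (899 + (-392 - 1*(-29))) = -3 + (899 + (-392 + 29)) = -3 + (899 - 363) = -3 + 536 = 533)
0/(-1698 + (-760/P - 1263/(-99 - 1*292))) = 0/(-1698 + (-760/533 - 1263/(-99 - 1*292))) = 0/(-1698 + (-760*1/533 - 1263/(-99 - 292))) = 0/(-1698 + (-760/533 - 1263/(-391))) = 0/(-1698 + (-760/533 - 1263*(-1/391))) = 0/(-1698 + (-760/533 + 1263/391)) = 0/(-1698 + 376019/208403) = 0/(-353492275/208403) = -208403/353492275*0 = 0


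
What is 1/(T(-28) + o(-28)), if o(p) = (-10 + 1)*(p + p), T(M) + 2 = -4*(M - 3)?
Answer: 1/626 ≈ 0.0015974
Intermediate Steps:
T(M) = 10 - 4*M (T(M) = -2 - 4*(M - 3) = -2 - 4*(-3 + M) = -2 + (12 - 4*M) = 10 - 4*M)
o(p) = -18*p
1/(T(-28) + o(-28)) = 1/((10 - 4*(-28)) - 18*(-28)) = 1/((10 + 112) + 504) = 1/(122 + 504) = 1/626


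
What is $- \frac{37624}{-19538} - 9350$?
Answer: $- \frac{91321338}{9769} \approx -9348.1$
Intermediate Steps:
$- \frac{37624}{-19538} - 9350 = \left(-37624\right) \left(- \frac{1}{19538}\right) - 9350 = \frac{18812}{9769} - 9350 = - \frac{91321338}{9769}$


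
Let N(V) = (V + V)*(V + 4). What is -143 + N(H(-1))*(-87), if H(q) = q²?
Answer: -1013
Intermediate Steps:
N(V) = 2*V*(4 + V) (N(V) = (2*V)*(4 + V) = 2*V*(4 + V))
-143 + N(H(-1))*(-87) = -143 + (2*(-1)²*(4 + (-1)²))*(-87) = -143 + (2*1*(4 + 1))*(-87) = -143 + (2*1*5)*(-87) = -143 + 10*(-87) = -143 - 870 = -1013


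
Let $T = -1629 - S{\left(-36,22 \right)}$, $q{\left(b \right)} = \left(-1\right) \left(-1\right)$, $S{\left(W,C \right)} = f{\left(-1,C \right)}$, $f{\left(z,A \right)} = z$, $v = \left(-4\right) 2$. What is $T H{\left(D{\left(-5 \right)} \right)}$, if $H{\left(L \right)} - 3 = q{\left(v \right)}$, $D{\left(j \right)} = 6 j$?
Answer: $-6512$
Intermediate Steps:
$v = -8$
$S{\left(W,C \right)} = -1$
$q{\left(b \right)} = 1$
$T = -1628$ ($T = -1629 - -1 = -1629 + 1 = -1628$)
$H{\left(L \right)} = 4$ ($H{\left(L \right)} = 3 + 1 = 4$)
$T H{\left(D{\left(-5 \right)} \right)} = \left(-1628\right) 4 = -6512$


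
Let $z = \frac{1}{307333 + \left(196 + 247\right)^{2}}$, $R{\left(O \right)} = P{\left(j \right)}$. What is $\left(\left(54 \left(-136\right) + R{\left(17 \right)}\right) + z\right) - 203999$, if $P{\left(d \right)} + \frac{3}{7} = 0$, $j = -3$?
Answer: $- \frac{745001225121}{3525074} \approx -2.1134 \cdot 10^{5}$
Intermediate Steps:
$P{\left(d \right)} = - \frac{3}{7}$ ($P{\left(d \right)} = - \frac{3}{7} + 0 = - \frac{3}{7}$)
$R{\left(O \right)} = - \frac{3}{7}$
$z = \frac{1}{503582}$ ($z = \frac{1}{307333 + 443^{2}} = \frac{1}{307333 + 196249} = \frac{1}{503582} \approx 1.9858 \cdot 10^{-6}$)
$\left(\left(54 \left(-136\right) + R{\left(17 \right)}\right) + z\right) - 203999 = \left(\left(54 \left(-136\right) - \frac{3}{7}\right) + \frac{1}{503582}\right) - 203999 = \left(\left(-7344 - \frac{3}{7}\right) + \frac{1}{503582}\right) - 203999 = \left(- \frac{51411}{7} + \frac{1}{503582}\right) - 203999 = - \frac{25889654195}{3525074} - 203999 = - \frac{745001225121}{3525074}$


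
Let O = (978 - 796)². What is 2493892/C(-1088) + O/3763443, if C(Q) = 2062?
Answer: 4692844345922/3880109733 ≈ 1209.5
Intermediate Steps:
O = 33124 (O = 182² = 33124)
2493892/C(-1088) + O/3763443 = 2493892/2062 + 33124/3763443 = 2493892*(1/2062) + 33124*(1/3763443) = 1246946/1031 + 33124/3763443 = 4692844345922/3880109733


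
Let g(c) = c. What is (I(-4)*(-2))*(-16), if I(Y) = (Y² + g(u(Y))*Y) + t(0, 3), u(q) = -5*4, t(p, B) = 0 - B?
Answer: 2976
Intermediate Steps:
t(p, B) = -B
u(q) = -20
I(Y) = -3 + Y² - 20*Y (I(Y) = (Y² - 20*Y) - 1*3 = (Y² - 20*Y) - 3 = -3 + Y² - 20*Y)
(I(-4)*(-2))*(-16) = ((-3 + (-4)² - 20*(-4))*(-2))*(-16) = ((-3 + 16 + 80)*(-2))*(-16) = (93*(-2))*(-16) = -186*(-16) = 2976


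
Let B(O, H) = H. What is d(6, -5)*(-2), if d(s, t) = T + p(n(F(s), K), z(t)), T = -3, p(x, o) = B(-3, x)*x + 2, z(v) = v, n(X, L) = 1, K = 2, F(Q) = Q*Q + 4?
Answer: 0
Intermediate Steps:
F(Q) = 4 + Q**2 (F(Q) = Q**2 + 4 = 4 + Q**2)
p(x, o) = 2 + x**2 (p(x, o) = x*x + 2 = x**2 + 2 = 2 + x**2)
d(s, t) = 0 (d(s, t) = -3 + (2 + 1**2) = -3 + (2 + 1) = -3 + 3 = 0)
d(6, -5)*(-2) = 0*(-2) = 0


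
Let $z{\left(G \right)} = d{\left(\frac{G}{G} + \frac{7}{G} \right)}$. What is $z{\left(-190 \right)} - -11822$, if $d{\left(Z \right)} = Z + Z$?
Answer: $\frac{1123273}{95} \approx 11824.0$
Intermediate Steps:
$d{\left(Z \right)} = 2 Z$
$z{\left(G \right)} = 2 + \frac{14}{G}$ ($z{\left(G \right)} = 2 \left(\frac{G}{G} + \frac{7}{G}\right) = 2 \left(1 + \frac{7}{G}\right) = 2 + \frac{14}{G}$)
$z{\left(-190 \right)} - -11822 = \left(2 + \frac{14}{-190}\right) - -11822 = \left(2 + 14 \left(- \frac{1}{190}\right)\right) + 11822 = \left(2 - \frac{7}{95}\right) + 11822 = \frac{183}{95} + 11822 = \frac{1123273}{95}$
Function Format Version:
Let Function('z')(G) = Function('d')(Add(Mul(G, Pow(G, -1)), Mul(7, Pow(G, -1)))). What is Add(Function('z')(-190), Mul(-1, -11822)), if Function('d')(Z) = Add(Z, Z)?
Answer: Rational(1123273, 95) ≈ 11824.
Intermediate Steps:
Function('d')(Z) = Mul(2, Z)
Function('z')(G) = Add(2, Mul(14, Pow(G, -1))) (Function('z')(G) = Mul(2, Add(Mul(G, Pow(G, -1)), Mul(7, Pow(G, -1)))) = Mul(2, Add(1, Mul(7, Pow(G, -1)))) = Add(2, Mul(14, Pow(G, -1))))
Add(Function('z')(-190), Mul(-1, -11822)) = Add(Add(2, Mul(14, Pow(-190, -1))), Mul(-1, -11822)) = Add(Add(2, Mul(14, Rational(-1, 190))), 11822) = Add(Add(2, Rational(-7, 95)), 11822) = Add(Rational(183, 95), 11822) = Rational(1123273, 95)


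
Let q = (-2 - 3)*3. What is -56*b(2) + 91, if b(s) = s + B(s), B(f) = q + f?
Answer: 707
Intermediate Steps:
q = -15 (q = -5*3 = -15)
B(f) = -15 + f
b(s) = -15 + 2*s (b(s) = s + (-15 + s) = -15 + 2*s)
-56*b(2) + 91 = -56*(-15 + 2*2) + 91 = -56*(-15 + 4) + 91 = -56*(-11) + 91 = 616 + 91 = 707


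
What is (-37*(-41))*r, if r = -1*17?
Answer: -25789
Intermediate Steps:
r = -17
(-37*(-41))*r = -37*(-41)*(-17) = 1517*(-17) = -25789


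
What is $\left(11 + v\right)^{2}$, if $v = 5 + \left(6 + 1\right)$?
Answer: $529$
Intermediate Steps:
$v = 12$ ($v = 5 + 7 = 12$)
$\left(11 + v\right)^{2} = \left(11 + 12\right)^{2} = 23^{2} = 529$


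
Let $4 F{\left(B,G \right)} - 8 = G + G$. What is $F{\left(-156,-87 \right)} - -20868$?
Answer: $\frac{41653}{2} \approx 20827.0$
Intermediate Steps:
$F{\left(B,G \right)} = 2 + \frac{G}{2}$ ($F{\left(B,G \right)} = 2 + \frac{G + G}{4} = 2 + \frac{2 G}{4} = 2 + \frac{G}{2}$)
$F{\left(-156,-87 \right)} - -20868 = \left(2 + \frac{1}{2} \left(-87\right)\right) - -20868 = \left(2 - \frac{87}{2}\right) + 20868 = - \frac{83}{2} + 20868 = \frac{41653}{2}$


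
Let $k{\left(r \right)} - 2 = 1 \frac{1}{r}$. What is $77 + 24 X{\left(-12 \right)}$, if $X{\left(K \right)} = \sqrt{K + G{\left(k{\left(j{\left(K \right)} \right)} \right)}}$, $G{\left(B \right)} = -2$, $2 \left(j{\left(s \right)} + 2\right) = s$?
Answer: $77 + 24 i \sqrt{14} \approx 77.0 + 89.8 i$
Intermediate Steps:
$j{\left(s \right)} = -2 + \frac{s}{2}$
$k{\left(r \right)} = 2 + \frac{1}{r}$ ($k{\left(r \right)} = 2 + 1 \frac{1}{r} = 2 + \frac{1}{r}$)
$X{\left(K \right)} = \sqrt{-2 + K}$ ($X{\left(K \right)} = \sqrt{K - 2} = \sqrt{-2 + K}$)
$77 + 24 X{\left(-12 \right)} = 77 + 24 \sqrt{-2 - 12} = 77 + 24 \sqrt{-14} = 77 + 24 i \sqrt{14}$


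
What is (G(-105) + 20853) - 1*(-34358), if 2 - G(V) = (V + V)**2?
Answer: 11113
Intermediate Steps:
G(V) = 2 - 4*V**2 (G(V) = 2 - (V + V)**2 = 2 - (2*V)**2 = 2 - 4*V**2)
(G(-105) + 20853) - 1*(-34358) = ((2 - 4*(-105)**2) + 20853) - 1*(-34358) = ((2 - 4*11025) + 20853) + 34358 = ((2 - 44100) + 20853) + 34358 = (-44098 + 20853) + 34358 = -23245 + 34358 = 11113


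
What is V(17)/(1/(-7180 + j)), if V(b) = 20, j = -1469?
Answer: -172980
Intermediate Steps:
V(17)/(1/(-7180 + j)) = 20/(1/(-7180 - 1469)) = 20/(1/(-8649)) = 20/(-1/8649) = 20*(-8649) = -172980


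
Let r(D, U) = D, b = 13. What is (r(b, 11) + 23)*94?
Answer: 3384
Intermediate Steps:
(r(b, 11) + 23)*94 = (13 + 23)*94 = 36*94 = 3384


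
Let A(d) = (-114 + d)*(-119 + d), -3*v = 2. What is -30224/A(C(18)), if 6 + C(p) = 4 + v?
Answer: -136008/63875 ≈ -2.1293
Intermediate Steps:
v = -⅔ (v = -⅓*2 = -⅔ ≈ -0.66667)
C(p) = -8/3 (C(p) = -6 + (4 - ⅔) = -6 + 10/3 = -8/3)
A(d) = (-119 + d)*(-114 + d)
-30224/A(C(18)) = -30224/(13566 + (-8/3)² - 233*(-8/3)) = -30224/(13566 + 64/9 + 1864/3) = -30224/127750/9 = -30224*9/127750 = -136008/63875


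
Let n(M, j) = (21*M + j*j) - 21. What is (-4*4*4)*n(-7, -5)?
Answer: 9152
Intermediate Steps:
n(M, j) = -21 + j² + 21*M (n(M, j) = (21*M + j²) - 21 = (j² + 21*M) - 21 = -21 + j² + 21*M)
(-4*4*4)*n(-7, -5) = (-4*4*4)*(-21 + (-5)² + 21*(-7)) = (-16*4)*(-21 + 25 - 147) = -64*(-143) = 9152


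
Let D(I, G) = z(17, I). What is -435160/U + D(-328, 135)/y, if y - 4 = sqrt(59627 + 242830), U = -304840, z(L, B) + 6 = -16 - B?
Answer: 3280927535/2304902861 + 306*sqrt(302457)/302441 ≈ 1.9799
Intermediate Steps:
z(L, B) = -22 - B (z(L, B) = -6 + (-16 - B) = -22 - B)
D(I, G) = -22 - I
y = 4 + sqrt(302457) (y = 4 + sqrt(59627 + 242830) = 4 + sqrt(302457) ≈ 553.96)
-435160/U + D(-328, 135)/y = -435160/(-304840) + (-22 - 1*(-328))/(4 + sqrt(302457)) = -435160*(-1/304840) + (-22 + 328)/(4 + sqrt(302457)) = 10879/7621 + 306/(4 + sqrt(302457))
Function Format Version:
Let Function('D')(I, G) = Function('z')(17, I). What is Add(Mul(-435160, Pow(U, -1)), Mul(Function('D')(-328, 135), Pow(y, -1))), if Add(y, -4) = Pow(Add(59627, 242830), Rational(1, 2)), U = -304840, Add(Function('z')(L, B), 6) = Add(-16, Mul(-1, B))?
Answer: Add(Rational(3280927535, 2304902861), Mul(Rational(306, 302441), Pow(302457, Rational(1, 2)))) ≈ 1.9799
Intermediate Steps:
Function('z')(L, B) = Add(-22, Mul(-1, B)) (Function('z')(L, B) = Add(-6, Add(-16, Mul(-1, B))) = Add(-22, Mul(-1, B)))
Function('D')(I, G) = Add(-22, Mul(-1, I))
y = Add(4, Pow(302457, Rational(1, 2))) (y = Add(4, Pow(Add(59627, 242830), Rational(1, 2))) = Add(4, Pow(302457, Rational(1, 2))) ≈ 553.96)
Add(Mul(-435160, Pow(U, -1)), Mul(Function('D')(-328, 135), Pow(y, -1))) = Add(Mul(-435160, Pow(-304840, -1)), Mul(Add(-22, Mul(-1, -328)), Pow(Add(4, Pow(302457, Rational(1, 2))), -1))) = Add(Mul(-435160, Rational(-1, 304840)), Mul(Add(-22, 328), Pow(Add(4, Pow(302457, Rational(1, 2))), -1))) = Add(Rational(10879, 7621), Mul(306, Pow(Add(4, Pow(302457, Rational(1, 2))), -1)))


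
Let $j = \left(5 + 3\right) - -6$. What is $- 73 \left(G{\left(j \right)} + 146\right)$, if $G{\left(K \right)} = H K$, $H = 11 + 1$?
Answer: $-22922$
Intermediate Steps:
$H = 12$
$j = 14$ ($j = 8 + 6 = 14$)
$G{\left(K \right)} = 12 K$
$- 73 \left(G{\left(j \right)} + 146\right) = - 73 \left(12 \cdot 14 + 146\right) = - 73 \left(168 + 146\right) = \left(-73\right) 314 = -22922$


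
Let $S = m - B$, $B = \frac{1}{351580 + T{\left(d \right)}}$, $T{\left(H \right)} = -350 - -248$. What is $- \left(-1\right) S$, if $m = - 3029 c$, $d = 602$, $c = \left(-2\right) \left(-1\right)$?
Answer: $- \frac{2129253725}{351478} \approx -6058.0$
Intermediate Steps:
$c = 2$
$T{\left(H \right)} = -102$ ($T{\left(H \right)} = -350 + 248 = -102$)
$m = -6058$ ($m = \left(-3029\right) 2 = -6058$)
$B = \frac{1}{351478}$ ($B = \frac{1}{351580 - 102} = \frac{1}{351478} \approx 2.8451 \cdot 10^{-6}$)
$S = - \frac{2129253725}{351478}$ ($S = -6058 - \frac{1}{351478} = - \frac{2129253725}{351478} \approx -6058.0$)
$- \left(-1\right) S = - \frac{\left(-1\right) \left(-2129253725\right)}{351478} = \left(-1\right) \frac{2129253725}{351478} = - \frac{2129253725}{351478}$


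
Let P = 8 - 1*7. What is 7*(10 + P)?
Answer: 77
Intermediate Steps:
P = 1 (P = 8 - 7 = 1)
7*(10 + P) = 7*(10 + 1) = 7*11 = 77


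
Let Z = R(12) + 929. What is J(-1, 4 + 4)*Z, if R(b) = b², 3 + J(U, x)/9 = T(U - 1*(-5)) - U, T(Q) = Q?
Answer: 19314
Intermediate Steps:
J(U, x) = 18 (J(U, x) = -27 + 9*((U - 1*(-5)) - U) = -27 + 9*((U + 5) - U) = -27 + 9*((5 + U) - U) = -27 + 9*5 = -27 + 45 = 18)
Z = 1073 (Z = 12² + 929 = 144 + 929 = 1073)
J(-1, 4 + 4)*Z = 18*1073 = 19314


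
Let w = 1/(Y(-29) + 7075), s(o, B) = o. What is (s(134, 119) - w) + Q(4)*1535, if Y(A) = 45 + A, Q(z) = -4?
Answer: -42588547/7091 ≈ -6006.0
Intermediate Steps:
w = 1/7091 (w = 1/((45 - 29) + 7075) = 1/(16 + 7075) = 1/7091 ≈ 0.00014102)
(s(134, 119) - w) + Q(4)*1535 = (134 - 1*1/7091) - 4*1535 = (134 - 1/7091) - 6140 = 950193/7091 - 6140 = -42588547/7091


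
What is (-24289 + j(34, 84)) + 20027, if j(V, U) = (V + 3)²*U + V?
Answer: 110768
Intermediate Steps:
j(V, U) = V + U*(3 + V)² (j(V, U) = (3 + V)²*U + V = U*(3 + V)² + V = V + U*(3 + V)²)
(-24289 + j(34, 84)) + 20027 = (-24289 + (34 + 84*(3 + 34)²)) + 20027 = (-24289 + (34 + 84*37²)) + 20027 = (-24289 + (34 + 84*1369)) + 20027 = (-24289 + (34 + 114996)) + 20027 = (-24289 + 115030) + 20027 = 90741 + 20027 = 110768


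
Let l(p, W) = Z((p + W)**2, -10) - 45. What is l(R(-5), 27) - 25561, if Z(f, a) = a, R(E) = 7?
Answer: -25616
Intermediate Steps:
l(p, W) = -55 (l(p, W) = -10 - 45 = -55)
l(R(-5), 27) - 25561 = -55 - 25561 = -25616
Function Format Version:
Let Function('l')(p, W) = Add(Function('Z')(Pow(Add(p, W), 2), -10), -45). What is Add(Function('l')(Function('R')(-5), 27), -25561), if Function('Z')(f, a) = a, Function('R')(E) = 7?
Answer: -25616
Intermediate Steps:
Function('l')(p, W) = -55 (Function('l')(p, W) = Add(-10, -45) = -55)
Add(Function('l')(Function('R')(-5), 27), -25561) = Add(-55, -25561) = -25616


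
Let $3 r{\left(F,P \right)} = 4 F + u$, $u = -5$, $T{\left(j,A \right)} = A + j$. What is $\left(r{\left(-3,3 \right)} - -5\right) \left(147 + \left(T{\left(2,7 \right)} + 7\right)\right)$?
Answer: $- \frac{326}{3} \approx -108.67$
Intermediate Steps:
$r{\left(F,P \right)} = - \frac{5}{3} + \frac{4 F}{3}$ ($r{\left(F,P \right)} = \frac{4 F - 5}{3} = \frac{-5 + 4 F}{3} = - \frac{5}{3} + \frac{4 F}{3}$)
$\left(r{\left(-3,3 \right)} - -5\right) \left(147 + \left(T{\left(2,7 \right)} + 7\right)\right) = \left(\left(- \frac{5}{3} + \frac{4}{3} \left(-3\right)\right) - -5\right) \left(147 + \left(\left(7 + 2\right) + 7\right)\right) = \left(\left(- \frac{5}{3} - 4\right) + 5\right) \left(147 + \left(9 + 7\right)\right) = \left(- \frac{17}{3} + 5\right) \left(147 + 16\right) = \left(- \frac{2}{3}\right) 163 = - \frac{326}{3}$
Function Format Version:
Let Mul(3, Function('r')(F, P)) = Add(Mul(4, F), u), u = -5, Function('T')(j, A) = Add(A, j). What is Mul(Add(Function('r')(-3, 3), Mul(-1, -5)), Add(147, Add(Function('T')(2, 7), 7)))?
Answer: Rational(-326, 3) ≈ -108.67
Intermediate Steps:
Function('r')(F, P) = Add(Rational(-5, 3), Mul(Rational(4, 3), F)) (Function('r')(F, P) = Mul(Rational(1, 3), Add(Mul(4, F), -5)) = Mul(Rational(1, 3), Add(-5, Mul(4, F))) = Add(Rational(-5, 3), Mul(Rational(4, 3), F)))
Mul(Add(Function('r')(-3, 3), Mul(-1, -5)), Add(147, Add(Function('T')(2, 7), 7))) = Mul(Add(Add(Rational(-5, 3), Mul(Rational(4, 3), -3)), Mul(-1, -5)), Add(147, Add(Add(7, 2), 7))) = Mul(Add(Add(Rational(-5, 3), -4), 5), Add(147, Add(9, 7))) = Mul(Add(Rational(-17, 3), 5), Add(147, 16)) = Mul(Rational(-2, 3), 163) = Rational(-326, 3)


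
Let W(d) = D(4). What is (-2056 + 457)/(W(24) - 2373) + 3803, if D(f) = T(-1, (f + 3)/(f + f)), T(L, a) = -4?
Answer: 9041330/2377 ≈ 3803.7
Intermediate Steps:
D(f) = -4
W(d) = -4
(-2056 + 457)/(W(24) - 2373) + 3803 = (-2056 + 457)/(-4 - 2373) + 3803 = -1599/(-2377) + 3803 = -1599*(-1/2377) + 3803 = 1599/2377 + 3803 = 9041330/2377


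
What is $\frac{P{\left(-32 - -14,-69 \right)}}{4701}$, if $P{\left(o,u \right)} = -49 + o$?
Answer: $- \frac{67}{4701} \approx -0.014252$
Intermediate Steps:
$\frac{P{\left(-32 - -14,-69 \right)}}{4701} = \frac{-49 - 18}{4701} = \left(-49 + \left(-32 + 14\right)\right) \frac{1}{4701} = \left(-49 - 18\right) \frac{1}{4701} = \left(-67\right) \frac{1}{4701} = - \frac{67}{4701}$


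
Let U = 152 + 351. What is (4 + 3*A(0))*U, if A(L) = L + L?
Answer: 2012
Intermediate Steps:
U = 503
A(L) = 2*L
(4 + 3*A(0))*U = (4 + 3*(2*0))*503 = (4 + 3*0)*503 = (4 + 0)*503 = 4*503 = 2012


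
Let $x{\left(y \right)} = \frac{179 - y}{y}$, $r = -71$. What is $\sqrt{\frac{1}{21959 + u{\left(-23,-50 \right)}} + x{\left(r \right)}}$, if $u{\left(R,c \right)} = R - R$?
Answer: $\frac{i \sqrt{8558898142431}}{1559089} \approx 1.8765 i$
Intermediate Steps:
$u{\left(R,c \right)} = 0$
$x{\left(y \right)} = \frac{179 - y}{y}$
$\sqrt{\frac{1}{21959 + u{\left(-23,-50 \right)}} + x{\left(r \right)}} = \sqrt{\frac{1}{21959 + 0} + \frac{179 - -71}{-71}} = \sqrt{\frac{1}{21959} - \frac{179 + 71}{71}} = \sqrt{\frac{1}{21959} - \frac{250}{71}} = \sqrt{- \frac{5489679}{1559089}} = \frac{i \sqrt{8558898142431}}{1559089}$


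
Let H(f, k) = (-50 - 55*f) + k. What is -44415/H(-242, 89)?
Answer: -6345/1907 ≈ -3.3272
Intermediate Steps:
H(f, k) = -50 + k - 55*f
-44415/H(-242, 89) = -44415/(-50 + 89 - 55*(-242)) = -44415/(-50 + 89 + 13310) = -44415/13349 = -44415*1/13349 = -6345/1907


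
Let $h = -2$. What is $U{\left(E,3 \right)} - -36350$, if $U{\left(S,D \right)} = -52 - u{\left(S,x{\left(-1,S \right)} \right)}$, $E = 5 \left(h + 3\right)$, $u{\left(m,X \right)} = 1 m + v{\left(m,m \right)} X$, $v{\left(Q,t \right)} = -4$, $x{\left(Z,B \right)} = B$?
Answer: $36313$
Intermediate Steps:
$u{\left(m,X \right)} = m - 4 X$ ($u{\left(m,X \right)} = 1 m - 4 X = m - 4 X$)
$E = 5$ ($E = 5 \left(-2 + 3\right) = 5 \cdot 1 = 5$)
$U{\left(S,D \right)} = -52 + 3 S$ ($U{\left(S,D \right)} = -52 - \left(S - 4 S\right) = -52 - - 3 S = -52 + 3 S$)
$U{\left(E,3 \right)} - -36350 = \left(-52 + 3 \cdot 5\right) - -36350 = \left(-52 + 15\right) + 36350 = -37 + 36350 = 36313$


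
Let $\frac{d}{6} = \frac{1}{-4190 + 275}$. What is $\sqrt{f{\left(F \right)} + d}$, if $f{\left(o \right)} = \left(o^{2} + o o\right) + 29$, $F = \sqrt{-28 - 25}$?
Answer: $\frac{i \sqrt{14570615}}{435} \approx 8.7751 i$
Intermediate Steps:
$d = - \frac{2}{1305}$ ($d = \frac{6}{-4190 + 275} = \frac{6}{-3915} = 6 \left(- \frac{1}{3915}\right) = - \frac{2}{1305} \approx -0.0015326$)
$F = i \sqrt{53}$ ($F = \sqrt{-53} = i \sqrt{53} \approx 7.2801 i$)
$f{\left(o \right)} = 29 + 2 o^{2}$ ($f{\left(o \right)} = \left(o^{2} + o^{2}\right) + 29 = 2 o^{2} + 29 = 29 + 2 o^{2}$)
$\sqrt{f{\left(F \right)} + d} = \sqrt{\left(29 + 2 \left(i \sqrt{53}\right)^{2}\right) - \frac{2}{1305}} = \sqrt{\left(29 + 2 \left(-53\right)\right) - \frac{2}{1305}} = \sqrt{\left(29 - 106\right) - \frac{2}{1305}} = \sqrt{-77 - \frac{2}{1305}} = \sqrt{- \frac{100487}{1305}} = \frac{i \sqrt{14570615}}{435}$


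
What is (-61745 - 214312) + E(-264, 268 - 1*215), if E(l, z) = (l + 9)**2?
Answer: -211032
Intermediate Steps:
E(l, z) = (9 + l)**2
(-61745 - 214312) + E(-264, 268 - 1*215) = (-61745 - 214312) + (9 - 264)**2 = -276057 + (-255)**2 = -276057 + 65025 = -211032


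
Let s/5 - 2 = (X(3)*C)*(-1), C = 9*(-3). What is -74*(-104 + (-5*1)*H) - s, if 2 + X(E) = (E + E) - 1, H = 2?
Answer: 8021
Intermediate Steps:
C = -27
X(E) = -3 + 2*E (X(E) = -2 + ((E + E) - 1) = -2 + (2*E - 1) = -2 + (-1 + 2*E) = -3 + 2*E)
s = 415 (s = 10 + 5*(((-3 + 2*3)*(-27))*(-1)) = 10 + 5*(((-3 + 6)*(-27))*(-1)) = 10 + 5*((3*(-27))*(-1)) = 10 + 5*(-81*(-1)) = 10 + 5*81 = 10 + 405 = 415)
-74*(-104 + (-5*1)*H) - s = -74*(-104 - 5*1*2) - 1*415 = -74*(-104 - 5*2) - 415 = -74*(-104 - 10) - 415 = -74*(-114) - 415 = 8436 - 415 = 8021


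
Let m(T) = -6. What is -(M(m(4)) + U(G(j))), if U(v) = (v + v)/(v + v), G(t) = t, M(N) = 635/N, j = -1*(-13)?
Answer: 629/6 ≈ 104.83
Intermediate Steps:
j = 13
U(v) = 1 (U(v) = (2*v)/((2*v)) = (2*v)*(1/(2*v)) = 1)
-(M(m(4)) + U(G(j))) = -(635/(-6) + 1) = -(635*(-1/6) + 1) = -(-635/6 + 1) = -1*(-629/6) = 629/6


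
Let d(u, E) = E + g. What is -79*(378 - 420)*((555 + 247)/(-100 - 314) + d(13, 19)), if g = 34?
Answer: 11690420/69 ≈ 1.6943e+5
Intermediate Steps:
d(u, E) = 34 + E (d(u, E) = E + 34 = 34 + E)
-79*(378 - 420)*((555 + 247)/(-100 - 314) + d(13, 19)) = -79*(378 - 420)*((555 + 247)/(-100 - 314) + (34 + 19)) = -(-3318)*(802/(-414) + 53) = -(-3318)*(802*(-1/414) + 53) = -(-3318)*(-401/207 + 53) = -(-3318)*10570/207 = -79*(-147980/69) = 11690420/69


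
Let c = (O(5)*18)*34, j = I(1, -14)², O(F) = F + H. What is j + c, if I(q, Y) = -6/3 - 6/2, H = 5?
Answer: 6145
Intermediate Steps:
O(F) = 5 + F (O(F) = F + 5 = 5 + F)
I(q, Y) = -5 (I(q, Y) = -6*⅓ - 6*½ = -2 - 3 = -5)
j = 25 (j = (-5)² = 25)
c = 6120 (c = ((5 + 5)*18)*34 = (10*18)*34 = 180*34 = 6120)
j + c = 25 + 6120 = 6145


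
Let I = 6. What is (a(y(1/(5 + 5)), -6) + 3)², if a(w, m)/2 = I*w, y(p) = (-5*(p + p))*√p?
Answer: 117/5 - 36*√10/5 ≈ 0.63160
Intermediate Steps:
y(p) = -10*p^(3/2) (y(p) = (-10*p)*√p = -10*p^(3/2))
a(w, m) = 12*w (a(w, m) = 2*(6*w) = 12*w)
(a(y(1/(5 + 5)), -6) + 3)² = (12*(-10/(5 + 5)^(3/2)) + 3)² = (12*(-10*√10/100) + 3)² = (12*(-√10/10) + 3)² = (-6*√10/5 + 3)² = (3 - 6*√10/5)²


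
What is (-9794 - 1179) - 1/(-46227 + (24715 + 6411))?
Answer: -165703272/15101 ≈ -10973.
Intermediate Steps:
(-9794 - 1179) - 1/(-46227 + (24715 + 6411)) = -10973 - 1/(-46227 + 31126) = -10973 - 1/(-15101) = -10973 - 1*(-1/15101) = -10973 + 1/15101 = -165703272/15101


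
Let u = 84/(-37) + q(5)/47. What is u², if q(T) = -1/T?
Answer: 391129729/75603025 ≈ 5.1735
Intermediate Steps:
u = -19777/8695 (u = 84/(-37) - 1/5/47 = 84*(-1/37) - 1*⅕*(1/47) = -84/37 - ⅕*1/47 = -84/37 - 1/235 = -19777/8695 ≈ -2.2745)
u² = (-19777/8695)² = 391129729/75603025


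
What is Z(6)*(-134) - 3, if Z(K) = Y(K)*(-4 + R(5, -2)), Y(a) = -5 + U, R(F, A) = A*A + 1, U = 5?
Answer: -3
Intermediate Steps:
R(F, A) = 1 + A² (R(F, A) = A² + 1 = 1 + A²)
Y(a) = 0 (Y(a) = -5 + 5 = 0)
Z(K) = 0 (Z(K) = 0*(-4 + (1 + (-2)²)) = 0*(-4 + (1 + 4)) = 0*(-4 + 5) = 0*1 = 0)
Z(6)*(-134) - 3 = 0*(-134) - 3 = 0 - 3 = -3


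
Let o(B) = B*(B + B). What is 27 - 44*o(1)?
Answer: -61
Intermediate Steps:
o(B) = 2*B² (o(B) = B*(2*B) = 2*B²)
27 - 44*o(1) = 27 - 88*1² = 27 - 88 = -61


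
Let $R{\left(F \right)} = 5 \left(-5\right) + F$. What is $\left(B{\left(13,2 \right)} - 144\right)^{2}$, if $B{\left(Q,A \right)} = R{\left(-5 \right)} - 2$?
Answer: $30976$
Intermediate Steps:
$R{\left(F \right)} = -25 + F$
$B{\left(Q,A \right)} = -32$ ($B{\left(Q,A \right)} = \left(-25 - 5\right) - 2 = -30 - 2 = -32$)
$\left(B{\left(13,2 \right)} - 144\right)^{2} = \left(-32 - 144\right)^{2} = \left(-176\right)^{2} = 30976$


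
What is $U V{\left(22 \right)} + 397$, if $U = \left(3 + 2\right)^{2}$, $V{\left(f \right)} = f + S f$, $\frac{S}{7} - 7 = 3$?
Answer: $39447$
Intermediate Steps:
$S = 70$ ($S = 49 + 7 \cdot 3 = 49 + 21 = 70$)
$V{\left(f \right)} = 71 f$ ($V{\left(f \right)} = f + 70 f = 71 f$)
$U = 25$ ($U = 5^{2} = 25$)
$U V{\left(22 \right)} + 397 = 25 \cdot 71 \cdot 22 + 397 = 25 \cdot 1562 + 397 = 39050 + 397 = 39447$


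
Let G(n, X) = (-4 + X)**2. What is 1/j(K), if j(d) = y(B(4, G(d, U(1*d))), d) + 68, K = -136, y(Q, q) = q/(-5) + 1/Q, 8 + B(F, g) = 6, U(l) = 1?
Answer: 10/947 ≈ 0.010560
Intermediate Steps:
B(F, g) = -2 (B(F, g) = -8 + 6 = -2)
y(Q, q) = 1/Q - q/5 (y(Q, q) = q*(-1/5) + 1/Q = -q/5 + 1/Q = 1/Q - q/5)
j(d) = 135/2 - d/5 (j(d) = (1/(-2) - d/5) + 68 = (-1/2 - d/5) + 68 = 135/2 - d/5)
1/j(K) = 1/(135/2 - 1/5*(-136)) = 1/(135/2 + 136/5) = 1/(947/10) = 10/947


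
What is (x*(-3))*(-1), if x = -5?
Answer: -15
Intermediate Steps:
(x*(-3))*(-1) = -5*(-3)*(-1) = 15*(-1) = -15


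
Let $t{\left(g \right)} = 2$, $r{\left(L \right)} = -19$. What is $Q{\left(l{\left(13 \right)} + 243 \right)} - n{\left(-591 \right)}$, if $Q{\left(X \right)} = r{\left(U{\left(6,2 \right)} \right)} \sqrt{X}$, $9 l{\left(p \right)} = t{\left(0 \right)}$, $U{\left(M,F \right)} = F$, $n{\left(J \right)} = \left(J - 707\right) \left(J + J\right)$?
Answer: $-1534236 - \frac{19 \sqrt{2189}}{3} \approx -1.5345 \cdot 10^{6}$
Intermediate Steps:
$n{\left(J \right)} = 2 J \left(-707 + J\right)$ ($n{\left(J \right)} = \left(-707 + J\right) 2 J = 2 J \left(-707 + J\right)$)
$l{\left(p \right)} = \frac{2}{9}$ ($l{\left(p \right)} = \frac{1}{9} \cdot 2 = \frac{2}{9}$)
$Q{\left(X \right)} = - 19 \sqrt{X}$
$Q{\left(l{\left(13 \right)} + 243 \right)} - n{\left(-591 \right)} = - 19 \sqrt{\frac{2}{9} + 243} - 2 \left(-591\right) \left(-707 - 591\right) = - 19 \sqrt{\frac{2189}{9}} - 2 \left(-591\right) \left(-1298\right) = - 19 \frac{\sqrt{2189}}{3} - 1534236 = - \frac{19 \sqrt{2189}}{3} - 1534236 = -1534236 - \frac{19 \sqrt{2189}}{3}$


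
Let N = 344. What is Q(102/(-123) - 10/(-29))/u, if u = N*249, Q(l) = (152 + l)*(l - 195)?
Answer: -1744704563/5045570249 ≈ -0.34579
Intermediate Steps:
Q(l) = (-195 + l)*(152 + l) (Q(l) = (152 + l)*(-195 + l) = (-195 + l)*(152 + l))
u = 85656 (u = 344*249 = 85656)
Q(102/(-123) - 10/(-29))/u = (-29640 + (102/(-123) - 10/(-29))² - 43*(102/(-123) - 10/(-29)))/85656 = (-29640 + (102*(-1/123) - 10*(-1/29))² - 43*(102*(-1/123) - 10*(-1/29)))*(1/85656) = (-29640 + (-34/41 + 10/29)² - 43*(-34/41 + 10/29))*(1/85656) = (-29640 + (-576/1189)² - 43*(-576/1189))*(1/85656) = (-29640 + 331776/1413721 + 24768/1189)*(1/85656) = -41872909512/1413721*1/85656 = -1744704563/5045570249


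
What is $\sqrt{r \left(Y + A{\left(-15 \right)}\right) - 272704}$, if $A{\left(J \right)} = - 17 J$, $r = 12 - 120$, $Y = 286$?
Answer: $2 i \sqrt{82783} \approx 575.44 i$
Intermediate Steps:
$r = -108$
$\sqrt{r \left(Y + A{\left(-15 \right)}\right) - 272704} = \sqrt{- 108 \left(286 - -255\right) - 272704} = \sqrt{- 108 \left(286 + 255\right) - 272704} = \sqrt{\left(-108\right) 541 - 272704} = \sqrt{-58428 - 272704} = \sqrt{-331132} = 2 i \sqrt{82783}$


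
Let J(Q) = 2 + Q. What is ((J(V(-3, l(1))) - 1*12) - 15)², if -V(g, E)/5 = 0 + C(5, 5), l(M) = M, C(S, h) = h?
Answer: 2500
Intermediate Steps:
V(g, E) = -25 (V(g, E) = -5*(0 + 5) = -5*5 = -25)
((J(V(-3, l(1))) - 1*12) - 15)² = (((2 - 25) - 1*12) - 15)² = ((-23 - 12) - 15)² = (-35 - 15)² = (-50)² = 2500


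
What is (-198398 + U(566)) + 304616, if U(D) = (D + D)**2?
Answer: 1387642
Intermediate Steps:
U(D) = 4*D**2 (U(D) = (2*D)**2 = 4*D**2)
(-198398 + U(566)) + 304616 = (-198398 + 4*566**2) + 304616 = (-198398 + 4*320356) + 304616 = (-198398 + 1281424) + 304616 = 1083026 + 304616 = 1387642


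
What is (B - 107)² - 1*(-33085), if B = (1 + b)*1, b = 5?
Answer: 43286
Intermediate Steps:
B = 6 (B = (1 + 5)*1 = 6*1 = 6)
(B - 107)² - 1*(-33085) = (6 - 107)² - 1*(-33085) = (-101)² + 33085 = 10201 + 33085 = 43286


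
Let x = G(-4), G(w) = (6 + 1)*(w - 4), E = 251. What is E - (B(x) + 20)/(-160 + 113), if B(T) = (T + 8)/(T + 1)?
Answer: 649983/2585 ≈ 251.44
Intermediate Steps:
G(w) = -28 + 7*w (G(w) = 7*(-4 + w) = -28 + 7*w)
x = -56 (x = -28 + 7*(-4) = -28 - 28 = -56)
B(T) = (8 + T)/(1 + T)
E - (B(x) + 20)/(-160 + 113) = 251 - ((8 - 56)/(1 - 56) + 20)/(-160 + 113) = 251 - (-48/(-55) + 20)/(-47) = 251 - (-1/55*(-48) + 20)*(-1)/47 = 251 - (48/55 + 20)*(-1)/47 = 251 - 1148*(-1)/(55*47) = 251 - 1*(-1148/2585) = 251 + 1148/2585 = 649983/2585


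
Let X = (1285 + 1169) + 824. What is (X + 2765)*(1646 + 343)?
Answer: 12019527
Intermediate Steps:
X = 3278 (X = 2454 + 824 = 3278)
(X + 2765)*(1646 + 343) = (3278 + 2765)*(1646 + 343) = 6043*1989 = 12019527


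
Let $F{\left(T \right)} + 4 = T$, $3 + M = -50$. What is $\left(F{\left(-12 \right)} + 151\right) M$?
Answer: $-7155$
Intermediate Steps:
$M = -53$ ($M = -3 - 50 = -53$)
$F{\left(T \right)} = -4 + T$
$\left(F{\left(-12 \right)} + 151\right) M = \left(\left(-4 - 12\right) + 151\right) \left(-53\right) = \left(-16 + 151\right) \left(-53\right) = 135 \left(-53\right) = -7155$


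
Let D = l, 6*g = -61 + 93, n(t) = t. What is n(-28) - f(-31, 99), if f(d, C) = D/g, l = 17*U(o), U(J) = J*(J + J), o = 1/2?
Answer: -947/32 ≈ -29.594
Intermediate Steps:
g = 16/3 (g = (-61 + 93)/6 = (1/6)*32 = 16/3 ≈ 5.3333)
o = 1/2 ≈ 0.50000
U(J) = 2*J**2 (U(J) = J*(2*J) = 2*J**2)
l = 17/2 (l = 17*(2*(1/2)**2) = 17*(2*(1/4)) = 17*(1/2) = 17/2 ≈ 8.5000)
D = 17/2 ≈ 8.5000
f(d, C) = 51/32 (f(d, C) = 17/(2*(16/3)) = (17/2)*(3/16) = 51/32)
n(-28) - f(-31, 99) = -28 - 1*51/32 = -28 - 51/32 = -947/32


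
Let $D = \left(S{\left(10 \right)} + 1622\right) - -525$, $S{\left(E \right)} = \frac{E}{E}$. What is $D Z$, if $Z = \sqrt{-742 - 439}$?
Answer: $2148 i \sqrt{1181} \approx 73818.0 i$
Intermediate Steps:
$S{\left(E \right)} = 1$
$Z = i \sqrt{1181}$ ($Z = \sqrt{-1181} = i \sqrt{1181} \approx 34.366 i$)
$D = 2148$ ($D = \left(1 + 1622\right) - -525 = 1623 + 525 = 2148$)
$D Z = 2148 i \sqrt{1181}$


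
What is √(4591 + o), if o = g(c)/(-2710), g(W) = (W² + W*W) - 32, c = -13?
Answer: 2*√2107245865/1355 ≈ 67.756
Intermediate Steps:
g(W) = -32 + 2*W² (g(W) = (W² + W²) - 32 = 2*W² - 32 = -32 + 2*W²)
o = -153/1355 (o = (-32 + 2*(-13)²)/(-2710) = (-32 + 2*169)*(-1/2710) = (-32 + 338)*(-1/2710) = 306*(-1/2710) = -153/1355 ≈ -0.11292)
√(4591 + o) = √(4591 - 153/1355) = √(6220652/1355) = 2*√2107245865/1355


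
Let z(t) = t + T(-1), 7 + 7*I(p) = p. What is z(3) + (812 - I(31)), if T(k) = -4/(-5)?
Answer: 28433/35 ≈ 812.37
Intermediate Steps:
T(k) = ⅘ (T(k) = -4*(-⅕) = ⅘)
I(p) = -1 + p/7
z(t) = ⅘ + t (z(t) = t + ⅘ = ⅘ + t)
z(3) + (812 - I(31)) = (⅘ + 3) + (812 - (-1 + (⅐)*31)) = 19/5 + (812 - (-1 + 31/7)) = 19/5 + (812 - 1*24/7) = 19/5 + (812 - 24/7) = 19/5 + 5660/7 = 28433/35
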